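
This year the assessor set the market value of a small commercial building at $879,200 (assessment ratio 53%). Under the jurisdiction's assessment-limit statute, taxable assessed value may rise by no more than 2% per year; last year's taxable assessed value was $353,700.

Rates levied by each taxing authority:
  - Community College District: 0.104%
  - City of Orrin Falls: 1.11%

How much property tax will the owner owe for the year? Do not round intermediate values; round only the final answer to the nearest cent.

Uncapped assessed value = $879,200 × 0.53 = $465,976
Cap limit = $353,700 × 1.02 = $360,774
Taxable assessed value = min($465,976, $360,774) = $360,774 (cap binds)
Community College District: $360,774 × 0.00104 = $375.20496
City of Orrin Falls: $360,774 × 0.0111 = $4,004.5914
Total = $4,379.79636

$4,379.80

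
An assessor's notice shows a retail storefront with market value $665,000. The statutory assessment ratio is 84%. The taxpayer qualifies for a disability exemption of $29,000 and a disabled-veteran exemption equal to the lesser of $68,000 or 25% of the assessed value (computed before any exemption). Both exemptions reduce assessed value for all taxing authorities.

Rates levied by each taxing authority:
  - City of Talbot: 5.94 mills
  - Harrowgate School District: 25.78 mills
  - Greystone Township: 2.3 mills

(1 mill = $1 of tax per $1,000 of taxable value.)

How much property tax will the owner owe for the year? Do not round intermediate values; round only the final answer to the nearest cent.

$15,703.63

Assessed value = $665,000 × 0.84 = $558,600
Disabled-veteran exemption = min($68,000, 25% × $558,600) = min($68,000, $139,650) = $68,000 (dollar cap binds)
Taxable value = $558,600 − $29,000 − $68,000 = $461,600
City of Talbot: $461,600 × 0.00594 = $2,741.904
Harrowgate School District: $461,600 × 0.02578 = $11,900.048
Greystone Township: $461,600 × 0.0023 = $1,061.68
Total = $15,703.632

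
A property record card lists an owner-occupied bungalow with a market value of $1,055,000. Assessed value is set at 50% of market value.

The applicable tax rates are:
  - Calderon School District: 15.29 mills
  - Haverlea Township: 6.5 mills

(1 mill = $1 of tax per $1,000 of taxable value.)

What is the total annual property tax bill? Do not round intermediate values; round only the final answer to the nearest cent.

$11,494.23

Assessed value = $1,055,000 × 0.5 = $527,500
Calderon School District: $527,500 × 0.01529 = $8,065.475
Haverlea Township: $527,500 × 0.0065 = $3,428.75
Total = $8,065.475 + $3,428.75 = $11,494.225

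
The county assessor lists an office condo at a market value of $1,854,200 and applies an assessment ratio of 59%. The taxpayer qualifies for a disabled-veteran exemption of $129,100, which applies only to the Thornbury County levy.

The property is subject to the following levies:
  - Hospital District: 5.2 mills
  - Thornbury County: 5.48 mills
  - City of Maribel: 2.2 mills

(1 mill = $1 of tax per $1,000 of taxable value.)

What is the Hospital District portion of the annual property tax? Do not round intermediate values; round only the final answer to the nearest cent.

$5,688.69

Assessed value = $1,854,200 × 0.59 = $1,093,978
Hospital District taxable value = $1,093,978 (exemption does not apply)
Hospital District levy = $1,093,978 × 0.0052 = $5,688.6856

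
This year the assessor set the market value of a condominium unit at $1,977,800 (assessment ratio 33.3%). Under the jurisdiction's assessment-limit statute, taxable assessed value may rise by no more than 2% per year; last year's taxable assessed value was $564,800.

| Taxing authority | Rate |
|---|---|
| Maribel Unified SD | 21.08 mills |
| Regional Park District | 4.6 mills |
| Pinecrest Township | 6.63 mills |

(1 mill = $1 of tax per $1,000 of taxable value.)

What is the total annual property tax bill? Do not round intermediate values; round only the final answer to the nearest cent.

Uncapped assessed value = $1,977,800 × 0.333 = $658,607.4
Cap limit = $564,800 × 1.02 = $576,096
Taxable assessed value = min($658,607.4, $576,096) = $576,096 (cap binds)
Maribel Unified SD: $576,096 × 0.02108 = $12,144.10368
Regional Park District: $576,096 × 0.0046 = $2,650.0416
Pinecrest Township: $576,096 × 0.00663 = $3,819.51648
Total = $18,613.66176

$18,613.66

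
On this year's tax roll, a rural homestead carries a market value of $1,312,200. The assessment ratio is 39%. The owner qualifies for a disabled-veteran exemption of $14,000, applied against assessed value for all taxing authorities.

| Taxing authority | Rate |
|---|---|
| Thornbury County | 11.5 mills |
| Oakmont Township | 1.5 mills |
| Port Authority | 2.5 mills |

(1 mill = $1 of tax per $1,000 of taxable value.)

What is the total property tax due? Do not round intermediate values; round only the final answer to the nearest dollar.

$7,715

Assessed value = $1,312,200 × 0.39 = $511,758
Taxable value = $511,758 − $14,000 = $497,758
Thornbury County: $497,758 × 0.0115 = $5,724.217
Oakmont Township: $497,758 × 0.0015 = $746.637
Port Authority: $497,758 × 0.0025 = $1,244.395
Total = $5,724.217 + $746.637 + $1,244.395 = $7,715.249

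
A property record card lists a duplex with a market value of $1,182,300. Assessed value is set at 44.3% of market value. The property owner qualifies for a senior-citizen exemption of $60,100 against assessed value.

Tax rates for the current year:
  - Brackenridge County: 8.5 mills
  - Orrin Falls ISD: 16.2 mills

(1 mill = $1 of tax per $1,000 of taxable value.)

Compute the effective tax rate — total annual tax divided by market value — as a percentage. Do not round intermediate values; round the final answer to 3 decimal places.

0.969%

Assessed value = $1,182,300 × 0.443 = $523,758.9
Taxable value = $523,758.9 − $60,100 = $463,658.9
Brackenridge County: $463,658.9 × 0.0085 = $3,941.10065
Orrin Falls ISD: $463,658.9 × 0.0162 = $7,511.27418
Total tax = $11,452.37483
Effective rate = $11,452.37483 ÷ $1,182,300 = 0.969% of market value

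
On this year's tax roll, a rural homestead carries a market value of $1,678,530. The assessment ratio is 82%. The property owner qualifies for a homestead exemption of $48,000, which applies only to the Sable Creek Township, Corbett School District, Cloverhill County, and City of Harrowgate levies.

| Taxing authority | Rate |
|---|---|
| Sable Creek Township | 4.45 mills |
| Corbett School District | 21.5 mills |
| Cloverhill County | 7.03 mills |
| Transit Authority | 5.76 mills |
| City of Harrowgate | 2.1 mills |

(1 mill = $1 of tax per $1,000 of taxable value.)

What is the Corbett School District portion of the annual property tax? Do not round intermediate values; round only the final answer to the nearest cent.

Assessed value = $1,678,530 × 0.82 = $1,376,394.6
Corbett School District taxable value = $1,376,394.6 − $48,000 = $1,328,394.6
Corbett School District levy = $1,328,394.6 × 0.0215 = $28,560.4839

$28,560.48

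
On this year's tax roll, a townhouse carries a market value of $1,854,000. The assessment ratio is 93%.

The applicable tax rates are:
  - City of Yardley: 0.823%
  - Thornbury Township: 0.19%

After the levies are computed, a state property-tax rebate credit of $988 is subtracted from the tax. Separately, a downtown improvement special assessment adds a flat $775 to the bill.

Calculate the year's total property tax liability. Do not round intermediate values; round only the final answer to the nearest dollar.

$17,253

Assessed value = $1,854,000 × 0.93 = $1,724,220
City of Yardley: $1,724,220 × 0.00823 = $14,190.3306
Thornbury Township: $1,724,220 × 0.0019 = $3,276.018
Levies subtotal = $17,466.3486
After credit = $17,466.3486 − $988 = $16,478.3486
Total = $16,478.3486 + $775 = $17,253.3486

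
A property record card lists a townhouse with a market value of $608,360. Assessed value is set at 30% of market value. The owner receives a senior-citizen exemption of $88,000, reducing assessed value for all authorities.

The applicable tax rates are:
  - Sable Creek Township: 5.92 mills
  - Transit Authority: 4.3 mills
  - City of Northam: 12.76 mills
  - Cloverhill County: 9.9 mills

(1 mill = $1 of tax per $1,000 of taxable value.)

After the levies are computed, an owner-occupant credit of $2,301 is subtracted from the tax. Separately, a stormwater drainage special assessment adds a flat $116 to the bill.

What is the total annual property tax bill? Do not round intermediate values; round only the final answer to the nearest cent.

Assessed value = $608,360 × 0.3 = $182,508
Taxable value = $182,508 − $88,000 = $94,508
Sable Creek Township: $94,508 × 0.00592 = $559.48736
Transit Authority: $94,508 × 0.0043 = $406.3844
City of Northam: $94,508 × 0.01276 = $1,205.92208
Cloverhill County: $94,508 × 0.0099 = $935.6292
Levies subtotal = $3,107.42304
After credit = $3,107.42304 − $2,301 = $806.42304
Total = $806.42304 + $116 = $922.42304

$922.42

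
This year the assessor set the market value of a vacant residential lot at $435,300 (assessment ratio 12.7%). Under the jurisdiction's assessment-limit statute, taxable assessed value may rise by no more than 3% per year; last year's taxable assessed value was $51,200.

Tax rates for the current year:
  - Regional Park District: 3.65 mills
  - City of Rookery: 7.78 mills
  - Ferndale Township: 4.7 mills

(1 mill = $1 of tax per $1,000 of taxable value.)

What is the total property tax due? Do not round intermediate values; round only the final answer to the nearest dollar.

$851

Uncapped assessed value = $435,300 × 0.127 = $55,283.1
Cap limit = $51,200 × 1.03 = $52,736
Taxable assessed value = min($55,283.1, $52,736) = $52,736 (cap binds)
Regional Park District: $52,736 × 0.00365 = $192.4864
City of Rookery: $52,736 × 0.00778 = $410.28608
Ferndale Township: $52,736 × 0.0047 = $247.8592
Total = $850.63168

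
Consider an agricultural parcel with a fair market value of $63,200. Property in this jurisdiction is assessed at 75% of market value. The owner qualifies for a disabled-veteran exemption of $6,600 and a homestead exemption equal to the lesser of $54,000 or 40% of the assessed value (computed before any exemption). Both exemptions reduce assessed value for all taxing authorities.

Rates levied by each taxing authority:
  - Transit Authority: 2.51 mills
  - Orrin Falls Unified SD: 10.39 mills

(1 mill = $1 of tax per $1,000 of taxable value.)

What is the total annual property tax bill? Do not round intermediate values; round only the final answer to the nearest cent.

$281.74

Assessed value = $63,200 × 0.75 = $47,400
Homestead exemption = min($54,000, 40% × $47,400) = min($54,000, $18,960) = $18,960 (percentage binds)
Taxable value = $47,400 − $6,600 − $18,960 = $21,840
Transit Authority: $21,840 × 0.00251 = $54.8184
Orrin Falls Unified SD: $21,840 × 0.01039 = $226.9176
Total = $281.736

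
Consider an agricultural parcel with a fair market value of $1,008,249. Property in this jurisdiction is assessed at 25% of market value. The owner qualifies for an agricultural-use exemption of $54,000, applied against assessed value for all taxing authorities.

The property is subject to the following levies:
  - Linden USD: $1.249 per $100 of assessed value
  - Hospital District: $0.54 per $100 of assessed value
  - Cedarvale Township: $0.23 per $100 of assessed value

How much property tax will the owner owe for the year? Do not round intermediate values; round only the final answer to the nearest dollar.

Assessed value = $1,008,249 × 0.25 = $252,062.25
Taxable value = $252,062.25 − $54,000 = $198,062.25
Linden USD: $198,062.25 × 0.01249 = $2,473.7975025
Hospital District: $198,062.25 × 0.0054 = $1,069.53615
Cedarvale Township: $198,062.25 × 0.0023 = $455.543175
Total = $2,473.7975025 + $1,069.53615 + $455.543175 = $3,998.8768275

$3,999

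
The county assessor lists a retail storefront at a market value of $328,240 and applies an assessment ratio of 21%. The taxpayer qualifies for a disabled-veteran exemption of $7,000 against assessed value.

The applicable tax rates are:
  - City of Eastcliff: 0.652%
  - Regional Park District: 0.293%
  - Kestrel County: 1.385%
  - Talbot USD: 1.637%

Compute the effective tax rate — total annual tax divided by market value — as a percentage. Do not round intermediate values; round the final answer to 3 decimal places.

Assessed value = $328,240 × 0.21 = $68,930.4
Taxable value = $68,930.4 − $7,000 = $61,930.4
City of Eastcliff: $61,930.4 × 0.00652 = $403.786208
Regional Park District: $61,930.4 × 0.00293 = $181.456072
Kestrel County: $61,930.4 × 0.01385 = $857.73604
Talbot USD: $61,930.4 × 0.01637 = $1,013.800648
Total tax = $2,456.778968
Effective rate = $2,456.778968 ÷ $328,240 = 0.748% of market value

0.748%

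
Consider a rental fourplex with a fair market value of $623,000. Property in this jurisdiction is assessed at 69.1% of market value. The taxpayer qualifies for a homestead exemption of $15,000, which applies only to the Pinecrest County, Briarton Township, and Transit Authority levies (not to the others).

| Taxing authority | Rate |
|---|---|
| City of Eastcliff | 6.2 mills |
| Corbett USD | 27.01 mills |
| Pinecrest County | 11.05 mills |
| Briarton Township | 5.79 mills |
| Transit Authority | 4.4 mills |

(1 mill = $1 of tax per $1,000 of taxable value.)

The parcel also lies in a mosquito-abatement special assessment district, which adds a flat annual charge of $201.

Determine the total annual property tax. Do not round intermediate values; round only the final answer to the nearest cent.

$23,322.74

Assessed value = $623,000 × 0.691 = $430,493
City of Eastcliff: $430,493 × 0.0062 = $2,669.0566
Corbett USD: $430,493 × 0.02701 = $11,627.61593
Pinecrest County: ($430,493 − $15,000) × 0.01105 = $415,493 × 0.01105 = $4,591.19765
Briarton Township: ($430,493 − $15,000) × 0.00579 = $415,493 × 0.00579 = $2,405.70447
Transit Authority: ($430,493 − $15,000) × 0.0044 = $415,493 × 0.0044 = $1,828.1692
Levies subtotal = $23,121.74385
Total = $23,121.74385 + $201 = $23,322.74385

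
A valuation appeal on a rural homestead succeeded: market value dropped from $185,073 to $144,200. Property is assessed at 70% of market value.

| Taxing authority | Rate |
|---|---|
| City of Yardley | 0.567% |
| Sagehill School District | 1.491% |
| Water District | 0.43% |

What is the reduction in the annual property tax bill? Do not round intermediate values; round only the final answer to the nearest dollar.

$712

Old assessed value = $185,073 × 0.7 = $129,551.1
New assessed value = $144,200 × 0.7 = $100,940
Combined rate = 0.00567 + 0.01491 + 0.0043 = 0.02488
Old tax = $129,551.1 × 0.02488 = $3,223.231368
New tax = $100,940 × 0.02488 = $2,511.3872
Reduction = $3,223.231368 − $2,511.3872 = $711.844168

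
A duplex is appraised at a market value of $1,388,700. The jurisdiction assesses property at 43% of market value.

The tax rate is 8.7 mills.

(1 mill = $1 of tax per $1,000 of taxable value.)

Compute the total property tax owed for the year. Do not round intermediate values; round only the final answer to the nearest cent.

$5,195.13

Assessed value = $1,388,700 × 0.43 = $597,141
Tax = $597,141 × 0.0087 = $5,195.1267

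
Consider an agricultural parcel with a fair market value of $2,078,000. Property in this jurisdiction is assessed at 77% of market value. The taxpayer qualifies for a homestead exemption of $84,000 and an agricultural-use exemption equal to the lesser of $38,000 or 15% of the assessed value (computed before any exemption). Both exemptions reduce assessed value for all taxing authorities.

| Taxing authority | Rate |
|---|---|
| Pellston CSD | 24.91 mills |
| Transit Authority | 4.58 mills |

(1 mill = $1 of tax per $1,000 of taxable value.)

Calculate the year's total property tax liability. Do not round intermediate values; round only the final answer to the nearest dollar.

Assessed value = $2,078,000 × 0.77 = $1,600,060
Agricultural-use exemption = min($38,000, 15% × $1,600,060) = min($38,000, $240,009) = $38,000 (dollar cap binds)
Taxable value = $1,600,060 − $84,000 − $38,000 = $1,478,060
Pellston CSD: $1,478,060 × 0.02491 = $36,818.4746
Transit Authority: $1,478,060 × 0.00458 = $6,769.5148
Total = $43,587.9894

$43,588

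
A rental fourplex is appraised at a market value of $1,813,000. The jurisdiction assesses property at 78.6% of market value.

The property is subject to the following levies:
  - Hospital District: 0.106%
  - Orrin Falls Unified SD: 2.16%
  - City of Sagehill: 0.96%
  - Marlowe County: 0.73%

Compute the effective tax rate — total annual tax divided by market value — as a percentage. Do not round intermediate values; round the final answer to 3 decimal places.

3.109%

Assessed value = $1,813,000 × 0.786 = $1,425,018
Hospital District: $1,425,018 × 0.00106 = $1,510.51908
Orrin Falls Unified SD: $1,425,018 × 0.0216 = $30,780.3888
City of Sagehill: $1,425,018 × 0.0096 = $13,680.1728
Marlowe County: $1,425,018 × 0.0073 = $10,402.6314
Total tax = $56,373.71208
Effective rate = $56,373.71208 ÷ $1,813,000 = 3.109% of market value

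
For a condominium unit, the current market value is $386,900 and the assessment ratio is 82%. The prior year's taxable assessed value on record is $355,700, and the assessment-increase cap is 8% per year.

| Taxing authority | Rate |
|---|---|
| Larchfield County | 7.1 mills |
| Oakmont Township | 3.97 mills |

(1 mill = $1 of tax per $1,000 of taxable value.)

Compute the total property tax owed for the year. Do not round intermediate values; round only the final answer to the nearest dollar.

Uncapped assessed value = $386,900 × 0.82 = $317,258
Cap limit = $355,700 × 1.08 = $384,156
Taxable assessed value = min($317,258, $384,156) = $317,258 (cap does not bind)
Larchfield County: $317,258 × 0.0071 = $2,252.5318
Oakmont Township: $317,258 × 0.00397 = $1,259.51426
Total = $3,512.04606

$3,512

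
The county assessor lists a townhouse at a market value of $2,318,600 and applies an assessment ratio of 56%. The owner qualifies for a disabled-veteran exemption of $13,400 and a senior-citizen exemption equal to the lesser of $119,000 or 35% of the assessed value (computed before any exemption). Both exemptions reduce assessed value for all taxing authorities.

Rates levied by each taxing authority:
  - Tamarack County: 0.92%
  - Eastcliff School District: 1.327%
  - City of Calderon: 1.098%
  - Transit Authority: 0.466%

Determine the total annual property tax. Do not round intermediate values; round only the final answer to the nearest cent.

Assessed value = $2,318,600 × 0.56 = $1,298,416
Senior-citizen exemption = min($119,000, 35% × $1,298,416) = min($119,000, $454,445.6) = $119,000 (dollar cap binds)
Taxable value = $1,298,416 − $13,400 − $119,000 = $1,166,016
Tamarack County: $1,166,016 × 0.0092 = $10,727.3472
Eastcliff School District: $1,166,016 × 0.01327 = $15,473.03232
City of Calderon: $1,166,016 × 0.01098 = $12,802.85568
Transit Authority: $1,166,016 × 0.00466 = $5,433.63456
Total = $44,436.86976

$44,436.87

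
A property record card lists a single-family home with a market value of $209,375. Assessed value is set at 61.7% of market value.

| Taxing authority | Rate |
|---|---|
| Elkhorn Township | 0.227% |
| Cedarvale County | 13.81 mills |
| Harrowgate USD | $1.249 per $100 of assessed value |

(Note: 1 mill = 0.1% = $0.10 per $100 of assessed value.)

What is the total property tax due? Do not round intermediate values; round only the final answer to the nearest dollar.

$3,691

Assessed value = $209,375 × 0.617 = $129,184.375
Elkhorn Township: $129,184.375 × 0.00227 = $293.24853125
Cedarvale County: $129,184.375 × 0.01381 = $1,784.03621875
Harrowgate USD: $129,184.375 × 0.01249 = $1,613.51284375
Total = $3,690.79759375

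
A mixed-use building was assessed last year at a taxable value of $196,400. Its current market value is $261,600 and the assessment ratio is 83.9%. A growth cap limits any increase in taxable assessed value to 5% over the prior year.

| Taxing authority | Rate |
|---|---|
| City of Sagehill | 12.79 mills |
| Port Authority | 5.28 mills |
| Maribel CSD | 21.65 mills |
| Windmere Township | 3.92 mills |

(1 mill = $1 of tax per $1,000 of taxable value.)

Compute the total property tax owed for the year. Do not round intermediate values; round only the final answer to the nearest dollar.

$8,999

Uncapped assessed value = $261,600 × 0.839 = $219,482.4
Cap limit = $196,400 × 1.05 = $206,220
Taxable assessed value = min($219,482.4, $206,220) = $206,220 (cap binds)
City of Sagehill: $206,220 × 0.01279 = $2,637.5538
Port Authority: $206,220 × 0.00528 = $1,088.8416
Maribel CSD: $206,220 × 0.02165 = $4,464.663
Windmere Township: $206,220 × 0.00392 = $808.3824
Total = $8,999.4408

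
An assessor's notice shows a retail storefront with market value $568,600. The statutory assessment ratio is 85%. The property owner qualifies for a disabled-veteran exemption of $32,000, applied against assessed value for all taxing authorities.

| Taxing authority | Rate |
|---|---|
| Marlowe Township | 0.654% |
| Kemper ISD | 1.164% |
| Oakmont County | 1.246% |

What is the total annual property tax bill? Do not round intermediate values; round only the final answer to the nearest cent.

Assessed value = $568,600 × 0.85 = $483,310
Taxable value = $483,310 − $32,000 = $451,310
Marlowe Township: $451,310 × 0.00654 = $2,951.5674
Kemper ISD: $451,310 × 0.01164 = $5,253.2484
Oakmont County: $451,310 × 0.01246 = $5,623.3226
Total = $2,951.5674 + $5,253.2484 + $5,623.3226 = $13,828.1384

$13,828.14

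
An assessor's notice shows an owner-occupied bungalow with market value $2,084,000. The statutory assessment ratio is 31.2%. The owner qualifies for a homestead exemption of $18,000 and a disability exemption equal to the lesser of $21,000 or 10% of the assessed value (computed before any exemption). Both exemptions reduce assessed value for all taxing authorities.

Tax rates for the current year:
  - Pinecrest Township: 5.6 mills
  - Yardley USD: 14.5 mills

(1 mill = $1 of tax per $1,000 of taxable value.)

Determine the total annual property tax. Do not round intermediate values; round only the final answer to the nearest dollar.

$12,285

Assessed value = $2,084,000 × 0.312 = $650,208
Disability exemption = min($21,000, 10% × $650,208) = min($21,000, $65,020.8) = $21,000 (dollar cap binds)
Taxable value = $650,208 − $18,000 − $21,000 = $611,208
Pinecrest Township: $611,208 × 0.0056 = $3,422.7648
Yardley USD: $611,208 × 0.0145 = $8,862.516
Total = $12,285.2808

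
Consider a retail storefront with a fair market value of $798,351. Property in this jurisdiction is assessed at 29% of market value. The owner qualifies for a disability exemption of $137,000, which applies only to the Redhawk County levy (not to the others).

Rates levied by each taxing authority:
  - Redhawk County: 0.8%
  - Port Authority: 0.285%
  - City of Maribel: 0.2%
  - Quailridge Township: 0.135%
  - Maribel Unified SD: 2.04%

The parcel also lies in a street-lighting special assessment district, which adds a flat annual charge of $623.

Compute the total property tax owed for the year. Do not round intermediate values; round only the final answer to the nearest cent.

$7,537.65

Assessed value = $798,351 × 0.29 = $231,521.79
Redhawk County: ($231,521.79 − $137,000) × 0.008 = $94,521.79 × 0.008 = $756.17432
Port Authority: $231,521.79 × 0.00285 = $659.8371015
City of Maribel: $231,521.79 × 0.002 = $463.04358
Quailridge Township: $231,521.79 × 0.00135 = $312.5544165
Maribel Unified SD: $231,521.79 × 0.0204 = $4,723.044516
Levies subtotal = $6,914.653934
Total = $6,914.653934 + $623 = $7,537.653934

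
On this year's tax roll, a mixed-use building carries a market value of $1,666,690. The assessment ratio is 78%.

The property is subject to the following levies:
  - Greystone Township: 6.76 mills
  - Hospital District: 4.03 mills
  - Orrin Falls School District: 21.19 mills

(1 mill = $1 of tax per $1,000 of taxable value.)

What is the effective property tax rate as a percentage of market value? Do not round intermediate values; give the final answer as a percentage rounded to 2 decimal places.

Assessed value = $1,666,690 × 0.78 = $1,300,018.2
Greystone Township: $1,300,018.2 × 0.00676 = $8,788.123032
Hospital District: $1,300,018.2 × 0.00403 = $5,239.073346
Orrin Falls School District: $1,300,018.2 × 0.02119 = $27,547.385658
Total tax = $41,574.582036
Effective rate = $41,574.582036 ÷ $1,666,690 = 2.49% of market value

2.49%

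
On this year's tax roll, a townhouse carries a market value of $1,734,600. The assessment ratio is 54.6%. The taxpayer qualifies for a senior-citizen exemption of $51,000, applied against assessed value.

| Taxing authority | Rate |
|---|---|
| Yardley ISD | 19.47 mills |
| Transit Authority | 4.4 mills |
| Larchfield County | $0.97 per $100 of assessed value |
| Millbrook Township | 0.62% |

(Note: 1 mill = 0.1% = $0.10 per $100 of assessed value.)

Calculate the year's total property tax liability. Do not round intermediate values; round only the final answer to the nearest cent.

Assessed value = $1,734,600 × 0.546 = $947,091.6
Taxable value = $947,091.6 − $51,000 = $896,091.6
Yardley ISD: $896,091.6 × 0.01947 = $17,446.903452
Transit Authority: $896,091.6 × 0.0044 = $3,942.80304
Larchfield County: $896,091.6 × 0.0097 = $8,692.08852
Millbrook Township: $896,091.6 × 0.0062 = $5,555.76792
Total = $35,637.562932

$35,637.56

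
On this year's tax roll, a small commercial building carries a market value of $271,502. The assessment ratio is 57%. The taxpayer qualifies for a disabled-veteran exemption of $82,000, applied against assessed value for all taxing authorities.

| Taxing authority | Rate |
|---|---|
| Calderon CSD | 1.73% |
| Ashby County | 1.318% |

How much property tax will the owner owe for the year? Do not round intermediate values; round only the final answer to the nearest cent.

$2,217.61

Assessed value = $271,502 × 0.57 = $154,756.14
Taxable value = $154,756.14 − $82,000 = $72,756.14
Calderon CSD: $72,756.14 × 0.0173 = $1,258.681222
Ashby County: $72,756.14 × 0.01318 = $958.9259252
Total = $1,258.681222 + $958.9259252 = $2,217.6071472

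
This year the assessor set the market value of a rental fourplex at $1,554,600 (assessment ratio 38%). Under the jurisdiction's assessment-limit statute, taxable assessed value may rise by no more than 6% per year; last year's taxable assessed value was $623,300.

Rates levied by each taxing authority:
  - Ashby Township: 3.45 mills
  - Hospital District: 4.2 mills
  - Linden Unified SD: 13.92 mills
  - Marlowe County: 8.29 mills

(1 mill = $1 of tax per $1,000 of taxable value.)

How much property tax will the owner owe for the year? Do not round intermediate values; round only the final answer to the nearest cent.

$17,639.74

Uncapped assessed value = $1,554,600 × 0.38 = $590,748
Cap limit = $623,300 × 1.06 = $660,698
Taxable assessed value = min($590,748, $660,698) = $590,748 (cap does not bind)
Ashby Township: $590,748 × 0.00345 = $2,038.0806
Hospital District: $590,748 × 0.0042 = $2,481.1416
Linden Unified SD: $590,748 × 0.01392 = $8,223.21216
Marlowe County: $590,748 × 0.00829 = $4,897.30092
Total = $17,639.73528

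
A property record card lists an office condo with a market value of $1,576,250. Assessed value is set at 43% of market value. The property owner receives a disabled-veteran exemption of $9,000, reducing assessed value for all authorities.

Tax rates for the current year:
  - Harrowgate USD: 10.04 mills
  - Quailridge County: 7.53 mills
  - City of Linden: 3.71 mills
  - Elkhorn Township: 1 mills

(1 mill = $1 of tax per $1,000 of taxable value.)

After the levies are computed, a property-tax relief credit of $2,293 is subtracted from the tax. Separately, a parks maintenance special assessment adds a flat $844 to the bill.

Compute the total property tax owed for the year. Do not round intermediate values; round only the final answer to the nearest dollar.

$13,452

Assessed value = $1,576,250 × 0.43 = $677,787.5
Taxable value = $677,787.5 − $9,000 = $668,787.5
Harrowgate USD: $668,787.5 × 0.01004 = $6,714.6265
Quailridge County: $668,787.5 × 0.00753 = $5,035.969875
City of Linden: $668,787.5 × 0.00371 = $2,481.201625
Elkhorn Township: $668,787.5 × 0.001 = $668.7875
Levies subtotal = $14,900.5855
After credit = $14,900.5855 − $2,293 = $12,607.5855
Total = $12,607.5855 + $844 = $13,451.5855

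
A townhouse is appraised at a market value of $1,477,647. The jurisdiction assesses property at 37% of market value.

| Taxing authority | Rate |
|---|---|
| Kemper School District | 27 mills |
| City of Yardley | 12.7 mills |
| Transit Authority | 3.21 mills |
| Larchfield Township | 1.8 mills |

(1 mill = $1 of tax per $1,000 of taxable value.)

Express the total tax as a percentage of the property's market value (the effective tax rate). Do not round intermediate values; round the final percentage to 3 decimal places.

1.654%

Assessed value = $1,477,647 × 0.37 = $546,729.39
Kemper School District: $546,729.39 × 0.027 = $14,761.69353
City of Yardley: $546,729.39 × 0.0127 = $6,943.463253
Transit Authority: $546,729.39 × 0.00321 = $1,755.0013419
Larchfield Township: $546,729.39 × 0.0018 = $984.112902
Total tax = $24,444.2710269
Effective rate = $24,444.2710269 ÷ $1,477,647 = 1.654% of market value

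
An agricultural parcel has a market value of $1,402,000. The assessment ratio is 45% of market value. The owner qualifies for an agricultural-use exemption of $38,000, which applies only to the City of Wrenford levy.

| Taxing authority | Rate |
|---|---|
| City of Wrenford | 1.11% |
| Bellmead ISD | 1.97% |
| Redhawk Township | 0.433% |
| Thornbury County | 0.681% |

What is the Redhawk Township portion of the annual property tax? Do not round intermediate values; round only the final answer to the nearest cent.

Assessed value = $1,402,000 × 0.45 = $630,900
Redhawk Township taxable value = $630,900 (exemption does not apply)
Redhawk Township levy = $630,900 × 0.00433 = $2,731.797

$2,731.80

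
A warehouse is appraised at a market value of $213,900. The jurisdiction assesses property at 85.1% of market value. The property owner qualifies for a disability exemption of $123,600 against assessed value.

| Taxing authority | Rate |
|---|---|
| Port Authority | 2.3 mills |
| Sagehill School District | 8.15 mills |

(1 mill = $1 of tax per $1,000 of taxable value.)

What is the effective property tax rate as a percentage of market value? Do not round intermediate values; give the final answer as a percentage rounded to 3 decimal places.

Assessed value = $213,900 × 0.851 = $182,028.9
Taxable value = $182,028.9 − $123,600 = $58,428.9
Port Authority: $58,428.9 × 0.0023 = $134.38647
Sagehill School District: $58,428.9 × 0.00815 = $476.195535
Total tax = $610.582005
Effective rate = $610.582005 ÷ $213,900 = 0.285% of market value

0.285%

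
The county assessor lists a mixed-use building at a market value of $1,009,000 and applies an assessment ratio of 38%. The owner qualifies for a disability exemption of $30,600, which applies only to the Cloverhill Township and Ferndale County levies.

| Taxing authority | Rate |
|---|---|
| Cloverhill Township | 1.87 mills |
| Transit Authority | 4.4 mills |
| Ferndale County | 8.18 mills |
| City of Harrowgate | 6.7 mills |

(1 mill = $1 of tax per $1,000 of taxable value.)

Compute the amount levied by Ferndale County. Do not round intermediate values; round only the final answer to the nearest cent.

Assessed value = $1,009,000 × 0.38 = $383,420
Ferndale County taxable value = $383,420 − $30,600 = $352,820
Ferndale County levy = $352,820 × 0.00818 = $2,886.0676

$2,886.07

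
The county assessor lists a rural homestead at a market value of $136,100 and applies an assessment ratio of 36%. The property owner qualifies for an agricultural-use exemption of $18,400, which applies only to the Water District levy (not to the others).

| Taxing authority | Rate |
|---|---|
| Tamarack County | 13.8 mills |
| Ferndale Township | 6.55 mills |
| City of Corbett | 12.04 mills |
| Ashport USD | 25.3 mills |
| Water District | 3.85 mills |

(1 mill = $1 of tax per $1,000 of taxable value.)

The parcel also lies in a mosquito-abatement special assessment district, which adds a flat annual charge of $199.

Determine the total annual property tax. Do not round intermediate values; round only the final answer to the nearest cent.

Assessed value = $136,100 × 0.36 = $48,996
Tamarack County: $48,996 × 0.0138 = $676.1448
Ferndale Township: $48,996 × 0.00655 = $320.9238
City of Corbett: $48,996 × 0.01204 = $589.91184
Ashport USD: $48,996 × 0.0253 = $1,239.5988
Water District: ($48,996 − $18,400) × 0.00385 = $30,596 × 0.00385 = $117.7946
Levies subtotal = $2,944.37384
Total = $2,944.37384 + $199 = $3,143.37384

$3,143.37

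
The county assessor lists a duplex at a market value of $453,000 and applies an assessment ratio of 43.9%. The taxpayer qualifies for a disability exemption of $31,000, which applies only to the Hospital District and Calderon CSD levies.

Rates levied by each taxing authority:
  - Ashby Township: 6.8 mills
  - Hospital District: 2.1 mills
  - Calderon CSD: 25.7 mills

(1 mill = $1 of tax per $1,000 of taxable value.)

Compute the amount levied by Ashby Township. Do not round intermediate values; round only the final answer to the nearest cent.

Assessed value = $453,000 × 0.439 = $198,867
Ashby Township taxable value = $198,867 (exemption does not apply)
Ashby Township levy = $198,867 × 0.0068 = $1,352.2956

$1,352.30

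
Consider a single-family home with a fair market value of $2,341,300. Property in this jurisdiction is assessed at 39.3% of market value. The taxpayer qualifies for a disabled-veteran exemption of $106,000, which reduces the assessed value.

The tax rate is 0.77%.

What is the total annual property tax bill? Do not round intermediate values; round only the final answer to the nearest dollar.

$6,269

Assessed value = $2,341,300 × 0.393 = $920,130.9
Taxable value = $920,130.9 − $106,000 = $814,130.9
Tax = $814,130.9 × 0.0077 = $6,268.80793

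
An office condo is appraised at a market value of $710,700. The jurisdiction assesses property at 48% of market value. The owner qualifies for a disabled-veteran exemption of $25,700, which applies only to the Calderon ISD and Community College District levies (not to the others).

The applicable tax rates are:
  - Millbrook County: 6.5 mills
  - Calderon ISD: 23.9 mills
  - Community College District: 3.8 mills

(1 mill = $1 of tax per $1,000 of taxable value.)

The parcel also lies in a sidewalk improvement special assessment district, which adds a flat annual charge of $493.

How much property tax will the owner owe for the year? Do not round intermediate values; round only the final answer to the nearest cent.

$11,447.96

Assessed value = $710,700 × 0.48 = $341,136
Millbrook County: $341,136 × 0.0065 = $2,217.384
Calderon ISD: ($341,136 − $25,700) × 0.0239 = $315,436 × 0.0239 = $7,538.9204
Community College District: ($341,136 − $25,700) × 0.0038 = $315,436 × 0.0038 = $1,198.6568
Levies subtotal = $10,954.9612
Total = $10,954.9612 + $493 = $11,447.9612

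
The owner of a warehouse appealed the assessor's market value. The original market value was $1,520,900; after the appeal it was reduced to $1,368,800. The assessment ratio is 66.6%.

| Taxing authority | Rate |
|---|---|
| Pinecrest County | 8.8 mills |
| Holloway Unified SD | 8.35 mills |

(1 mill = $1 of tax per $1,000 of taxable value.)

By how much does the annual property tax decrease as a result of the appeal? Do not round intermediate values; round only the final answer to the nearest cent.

$1,737.27

Old assessed value = $1,520,900 × 0.666 = $1,012,919.4
New assessed value = $1,368,800 × 0.666 = $911,620.8
Combined rate = 0.0088 + 0.00835 = 0.01715
Old tax = $1,012,919.4 × 0.01715 = $17,371.56771
New tax = $911,620.8 × 0.01715 = $15,634.29672
Reduction = $17,371.56771 − $15,634.29672 = $1,737.27099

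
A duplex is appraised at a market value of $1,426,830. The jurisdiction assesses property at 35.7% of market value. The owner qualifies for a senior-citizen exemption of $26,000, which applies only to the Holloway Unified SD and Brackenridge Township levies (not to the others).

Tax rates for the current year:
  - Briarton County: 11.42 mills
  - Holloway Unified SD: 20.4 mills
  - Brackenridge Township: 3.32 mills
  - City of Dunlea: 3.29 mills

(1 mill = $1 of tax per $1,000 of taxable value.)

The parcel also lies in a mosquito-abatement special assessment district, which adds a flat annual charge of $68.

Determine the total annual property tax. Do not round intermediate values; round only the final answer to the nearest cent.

Assessed value = $1,426,830 × 0.357 = $509,378.31
Briarton County: $509,378.31 × 0.01142 = $5,817.1003002
Holloway Unified SD: ($509,378.31 − $26,000) × 0.0204 = $483,378.31 × 0.0204 = $9,860.917524
Brackenridge Township: ($509,378.31 − $26,000) × 0.00332 = $483,378.31 × 0.00332 = $1,604.8159892
City of Dunlea: $509,378.31 × 0.00329 = $1,675.8546399
Levies subtotal = $18,958.6884533
Total = $18,958.6884533 + $68 = $19,026.6884533

$19,026.69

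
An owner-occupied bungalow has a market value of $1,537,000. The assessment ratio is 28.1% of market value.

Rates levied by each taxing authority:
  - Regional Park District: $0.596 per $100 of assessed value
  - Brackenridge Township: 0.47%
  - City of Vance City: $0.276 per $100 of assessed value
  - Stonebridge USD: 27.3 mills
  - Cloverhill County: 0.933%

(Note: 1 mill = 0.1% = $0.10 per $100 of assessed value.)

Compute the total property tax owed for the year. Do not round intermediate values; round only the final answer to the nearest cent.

$21,616.44

Assessed value = $1,537,000 × 0.281 = $431,897
Regional Park District: $431,897 × 0.00596 = $2,574.10612
Brackenridge Township: $431,897 × 0.0047 = $2,029.9159
City of Vance City: $431,897 × 0.00276 = $1,192.03572
Stonebridge USD: $431,897 × 0.0273 = $11,790.7881
Cloverhill County: $431,897 × 0.00933 = $4,029.59901
Total = $21,616.44485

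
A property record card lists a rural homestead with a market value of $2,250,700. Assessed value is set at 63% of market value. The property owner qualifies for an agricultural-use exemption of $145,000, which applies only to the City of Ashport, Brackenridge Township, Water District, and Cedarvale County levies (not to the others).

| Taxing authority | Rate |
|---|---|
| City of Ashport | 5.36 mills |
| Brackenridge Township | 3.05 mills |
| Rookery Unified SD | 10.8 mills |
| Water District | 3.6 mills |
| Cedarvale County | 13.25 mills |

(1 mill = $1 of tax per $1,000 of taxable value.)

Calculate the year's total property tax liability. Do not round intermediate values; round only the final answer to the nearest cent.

$47,468.25

Assessed value = $2,250,700 × 0.63 = $1,417,941
City of Ashport: ($1,417,941 − $145,000) × 0.00536 = $1,272,941 × 0.00536 = $6,822.96376
Brackenridge Township: ($1,417,941 − $145,000) × 0.00305 = $1,272,941 × 0.00305 = $3,882.47005
Rookery Unified SD: $1,417,941 × 0.0108 = $15,313.7628
Water District: ($1,417,941 − $145,000) × 0.0036 = $1,272,941 × 0.0036 = $4,582.5876
Cedarvale County: ($1,417,941 − $145,000) × 0.01325 = $1,272,941 × 0.01325 = $16,866.46825
Total = $47,468.25246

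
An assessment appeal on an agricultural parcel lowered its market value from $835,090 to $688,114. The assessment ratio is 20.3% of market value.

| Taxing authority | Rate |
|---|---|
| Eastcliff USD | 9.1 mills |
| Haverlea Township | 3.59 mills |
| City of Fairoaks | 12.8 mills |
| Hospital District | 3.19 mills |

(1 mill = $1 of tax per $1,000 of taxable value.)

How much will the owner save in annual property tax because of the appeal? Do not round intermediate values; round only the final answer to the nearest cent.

$855.70

Old assessed value = $835,090 × 0.203 = $169,523.27
New assessed value = $688,114 × 0.203 = $139,687.142
Combined rate = 0.0091 + 0.00359 + 0.0128 + 0.00319 = 0.02868
Old tax = $169,523.27 × 0.02868 = $4,861.9273836
New tax = $139,687.142 × 0.02868 = $4,006.22723256
Reduction = $4,861.9273836 − $4,006.22723256 = $855.70015104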